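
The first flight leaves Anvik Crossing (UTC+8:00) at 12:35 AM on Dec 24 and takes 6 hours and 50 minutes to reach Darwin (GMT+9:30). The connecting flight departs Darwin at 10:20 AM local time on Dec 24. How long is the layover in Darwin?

Convert departure to UTC: 12:35 AM − 8:00 = 4:35 PM UTC on Dec 23.
Add 6 hours and 50 minutes flight time → 11:25 PM UTC.
Darwin is UTC+9:30, so local arrival = 11:25 PM + 9:30 = 8:55 AM on Dec 24.
Layover = 10:20 AM − 8:55 AM = 1 hour 25 minutes.

1 hour 25 minutes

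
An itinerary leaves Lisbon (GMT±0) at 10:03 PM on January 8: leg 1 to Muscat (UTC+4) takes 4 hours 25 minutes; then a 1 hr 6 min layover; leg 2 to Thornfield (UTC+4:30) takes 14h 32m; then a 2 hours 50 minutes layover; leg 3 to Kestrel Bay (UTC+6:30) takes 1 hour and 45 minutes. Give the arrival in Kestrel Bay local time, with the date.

Lisbon is at UTC+0, so departure is already 10:03 PM UTC on Jan 8.
Add 4 hours 25 minutes leg 1 → 2:28 AM UTC (Jan 9).
Add 1 hour 6 minutes layover in Muscat → 3:34 AM UTC.
Add 14 hours 32 minutes leg 2 → 6:06 PM UTC.
Add 2 hours and 50 minutes layover in Thornfield → 8:56 PM UTC.
Add 1 hour 45 minutes leg 3 → 10:41 PM UTC.
Kestrel Bay is UTC+6:30, so local arrival = 10:41 PM + 6:30 = 5:11 AM on Jan 10.

5:11 AM on January 10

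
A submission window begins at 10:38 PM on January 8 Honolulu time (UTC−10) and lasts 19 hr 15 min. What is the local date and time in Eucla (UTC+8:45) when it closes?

Convert start to UTC: 10:38 PM + 10:00 = 8:38 AM UTC on Jan 9.
Add 19 hours 15 minutes duration → 3:53 AM UTC (Jan 10).
Eucla is UTC+8:45, so local end time = 3:53 AM + 8:45 = 12:38 PM on Jan 10.

12:38 PM on January 10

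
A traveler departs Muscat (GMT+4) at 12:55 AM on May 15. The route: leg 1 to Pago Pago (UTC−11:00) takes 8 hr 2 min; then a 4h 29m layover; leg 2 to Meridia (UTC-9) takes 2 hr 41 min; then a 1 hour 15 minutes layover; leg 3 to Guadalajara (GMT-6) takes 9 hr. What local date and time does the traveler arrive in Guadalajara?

4:22 PM on May 15

Convert departure to UTC: 12:55 AM − 4:00 = 8:55 PM UTC on May 14.
Add 8 hours 2 minutes leg 1 → 4:57 AM UTC (May 15).
Add 4 hours 29 minutes layover in Pago Pago → 9:26 AM UTC.
Add 2 hours 41 minutes leg 2 → 12:07 PM UTC.
Add 1 hour and 15 minutes layover in Meridia → 1:22 PM UTC.
Add 9 hours leg 3 → 10:22 PM UTC.
Guadalajara is UTC−6:00, so local arrival = 10:22 PM − 6:00 = 4:22 PM on May 15.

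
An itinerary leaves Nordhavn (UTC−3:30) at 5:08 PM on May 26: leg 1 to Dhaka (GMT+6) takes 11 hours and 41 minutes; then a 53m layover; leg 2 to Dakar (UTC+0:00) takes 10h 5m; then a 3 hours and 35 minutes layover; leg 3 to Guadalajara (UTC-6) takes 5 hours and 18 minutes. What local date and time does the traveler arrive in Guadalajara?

Convert departure to UTC: 5:08 PM + 3:30 = 8:38 PM UTC on May 26.
Add 11 hours 41 minutes leg 1 → 8:19 AM UTC (May 27).
Add 53 minutes layover in Dhaka → 9:12 AM UTC.
Add 10 hours and 5 minutes leg 2 → 7:17 PM UTC.
Add 3 hours and 35 minutes layover in Dakar → 10:52 PM UTC.
Add 5 hours and 18 minutes leg 3 → 4:10 AM UTC (May 28).
Guadalajara is UTC−6:00, so local arrival = 4:10 AM − 6:00 = 10:10 PM on May 27.

10:10 PM on May 27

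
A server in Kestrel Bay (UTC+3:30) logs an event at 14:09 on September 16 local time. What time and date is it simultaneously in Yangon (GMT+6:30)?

In UTC: 14:09 − 3:30 = 10:39 on Sep 16.
Yangon is UTC+6:30: 10:39 + 6:30 = 17:09 on Sep 16.

17:09 on Sep 16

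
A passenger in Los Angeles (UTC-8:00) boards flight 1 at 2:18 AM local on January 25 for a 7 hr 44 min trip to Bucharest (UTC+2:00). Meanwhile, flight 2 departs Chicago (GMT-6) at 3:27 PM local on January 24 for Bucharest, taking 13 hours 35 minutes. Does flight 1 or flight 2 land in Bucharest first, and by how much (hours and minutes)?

the second, by 7 hours

Flight 1 in UTC: 2:18 AM + 8:00 = 10:18 AM on Jan 25.
+7 hours and 44 minutes → arrive 6:02 PM UTC on Jan 25.
Flight 2 in UTC: 3:27 PM + 6:00 = 9:27 PM on Jan 24.
+13 hours and 35 minutes → arrive 11:02 AM UTC on Jan 25.
Flight 2 lands earlier by 7 hours.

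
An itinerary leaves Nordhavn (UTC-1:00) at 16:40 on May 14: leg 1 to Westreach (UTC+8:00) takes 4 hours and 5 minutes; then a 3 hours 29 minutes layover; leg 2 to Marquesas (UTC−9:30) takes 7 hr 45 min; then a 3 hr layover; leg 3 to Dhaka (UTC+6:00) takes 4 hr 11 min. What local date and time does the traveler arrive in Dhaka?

22:10 on May 15

Convert departure to UTC: 16:40 + 1:00 = 17:40 UTC on May 14.
Add 4 hours 5 minutes leg 1 → 21:45 UTC.
Add 3 hours and 29 minutes layover in Westreach → 01:14 UTC (May 15).
Add 7 hours and 45 minutes leg 2 → 08:59 UTC.
Add 3 hours layover in Marquesas → 11:59 UTC.
Add 4 hours and 11 minutes leg 3 → 16:10 UTC.
Dhaka is UTC+6:00, so local arrival = 16:10 + 6:00 = 22:10 on May 15.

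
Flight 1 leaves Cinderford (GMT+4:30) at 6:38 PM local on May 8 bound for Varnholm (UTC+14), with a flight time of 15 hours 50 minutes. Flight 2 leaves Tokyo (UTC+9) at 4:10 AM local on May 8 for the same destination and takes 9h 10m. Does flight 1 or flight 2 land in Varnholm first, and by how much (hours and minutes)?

the second, by 25 hours 38 minutes

Flight 1 in UTC: 6:38 PM − 4:30 = 2:08 PM on May 8.
+15 hours 50 minutes → arrive 5:58 AM UTC on May 9.
Flight 2 in UTC: 4:10 AM − 9:00 = 7:10 PM on May 7.
+9 hours and 10 minutes → arrive 4:20 AM UTC on May 8.
Flight 2 lands earlier by 25 hours 38 minutes.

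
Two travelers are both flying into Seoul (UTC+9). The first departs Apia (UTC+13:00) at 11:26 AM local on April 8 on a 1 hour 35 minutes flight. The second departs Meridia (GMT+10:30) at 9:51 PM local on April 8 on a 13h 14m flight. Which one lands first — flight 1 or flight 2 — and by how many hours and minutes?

Flight 1 in UTC: 11:26 AM − 13:00 = 10:26 PM on Apr 7.
+1 hour 35 minutes → arrive 12:01 AM UTC on Apr 8.
Flight 2 in UTC: 9:51 PM − 10:30 = 11:21 AM on Apr 8.
+13 hours 14 minutes → arrive 12:35 AM UTC on Apr 9.
Flight 1 lands earlier by 24 hours 34 minutes.

the first, by 24 hours 34 minutes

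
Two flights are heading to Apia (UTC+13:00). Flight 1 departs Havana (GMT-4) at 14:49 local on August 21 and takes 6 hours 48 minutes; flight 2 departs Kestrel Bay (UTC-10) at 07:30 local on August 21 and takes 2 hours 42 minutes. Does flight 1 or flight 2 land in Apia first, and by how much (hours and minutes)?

Flight 1 in UTC: 14:49 + 4:00 = 18:49 on Aug 21.
+6 hours and 48 minutes → arrive 01:37 UTC on Aug 22.
Flight 2 in UTC: 07:30 + 10:00 = 17:30 on Aug 21.
+2 hours 42 minutes → arrive 20:12 UTC on Aug 21.
Flight 2 lands earlier by 5 hours 25 minutes.

the second, by 5 hours 25 minutes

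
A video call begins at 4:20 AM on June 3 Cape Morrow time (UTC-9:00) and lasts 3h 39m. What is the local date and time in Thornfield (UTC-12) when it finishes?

Thornfield is 3:00 behind Cape Morrow.
After 3 hours 39 minutes it is 7:59 AM in Cape Morrow.
Shift by the zone difference: 7:59 AM − 3:00 = 4:59 AM on Jun 3 in Thornfield.

4:59 AM on June 3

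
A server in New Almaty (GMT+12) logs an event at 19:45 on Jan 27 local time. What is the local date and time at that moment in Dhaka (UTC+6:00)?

In UTC: 19:45 − 12:00 = 07:45 on Jan 27.
Dhaka is UTC+6:00: 07:45 + 6:00 = 13:45 on Jan 27.

13:45 on January 27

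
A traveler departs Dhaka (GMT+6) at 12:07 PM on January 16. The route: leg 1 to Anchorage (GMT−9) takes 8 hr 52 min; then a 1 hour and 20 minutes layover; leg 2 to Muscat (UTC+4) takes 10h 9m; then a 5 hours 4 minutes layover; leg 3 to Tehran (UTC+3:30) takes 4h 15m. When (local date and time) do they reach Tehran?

3:17 PM on Jan 17

Convert departure to UTC: 12:07 PM − 6:00 = 6:07 AM UTC on Jan 16.
Add 8 hours 52 minutes leg 1 → 2:59 PM UTC.
Add 1 hour 20 minutes layover in Anchorage → 4:19 PM UTC.
Add 10 hours and 9 minutes leg 2 → 2:28 AM UTC (Jan 17).
Add 5 hours and 4 minutes layover in Muscat → 7:32 AM UTC.
Add 4 hours and 15 minutes leg 3 → 11:47 AM UTC.
Tehran is UTC+3:30, so local arrival = 11:47 AM + 3:30 = 3:17 PM on Jan 17.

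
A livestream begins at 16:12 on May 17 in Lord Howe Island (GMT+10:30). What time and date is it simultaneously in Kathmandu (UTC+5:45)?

In UTC: 16:12 − 10:30 = 05:42 on May 17.
Kathmandu is UTC+5:45: 05:42 + 5:45 = 11:27 on May 17.

11:27 on May 17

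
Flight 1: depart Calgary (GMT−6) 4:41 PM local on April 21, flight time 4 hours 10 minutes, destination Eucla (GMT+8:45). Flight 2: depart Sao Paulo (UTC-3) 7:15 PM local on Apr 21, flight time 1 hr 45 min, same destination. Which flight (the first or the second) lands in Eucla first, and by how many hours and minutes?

the second, by 2 hours 51 minutes

Flight 1 in UTC: 4:41 PM + 6:00 = 10:41 PM on Apr 21.
+4 hours 10 minutes → arrive 2:51 AM UTC on Apr 22.
Flight 2 in UTC: 7:15 PM + 3:00 = 10:15 PM on Apr 21.
+1 hour 45 minutes → arrive 12:00 AM UTC on Apr 22.
Flight 2 lands earlier by 2 hours 51 minutes.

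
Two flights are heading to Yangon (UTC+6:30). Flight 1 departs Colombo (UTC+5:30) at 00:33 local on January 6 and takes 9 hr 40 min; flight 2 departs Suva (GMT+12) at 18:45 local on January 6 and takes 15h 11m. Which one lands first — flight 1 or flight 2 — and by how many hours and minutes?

Flight 1 in UTC: 00:33 − 5:30 = 19:03 on Jan 5.
+9 hours 40 minutes → arrive 04:43 UTC on Jan 6.
Flight 2 in UTC: 18:45 − 12:00 = 06:45 on Jan 6.
+15 hours 11 minutes → arrive 21:56 UTC on Jan 6.
Flight 1 lands earlier by 17 hours 13 minutes.

the first, by 17 hours 13 minutes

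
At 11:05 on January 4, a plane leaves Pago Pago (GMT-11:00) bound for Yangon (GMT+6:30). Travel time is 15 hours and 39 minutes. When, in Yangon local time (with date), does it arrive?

20:14 on Jan 5

Convert departure to UTC: 11:05 + 11:00 = 22:05 UTC on Jan 4.
Add 15 hours 39 minutes travel time → 13:44 UTC (Jan 5).
Yangon is UTC+6:30, so local arrival = 13:44 + 6:30 = 20:14 on Jan 5.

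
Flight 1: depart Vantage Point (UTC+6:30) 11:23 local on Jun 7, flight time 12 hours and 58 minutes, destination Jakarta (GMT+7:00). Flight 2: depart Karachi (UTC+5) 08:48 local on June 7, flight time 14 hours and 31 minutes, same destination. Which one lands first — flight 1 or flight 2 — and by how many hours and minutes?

the first, by 28 minutes

Flight 1 in UTC: 11:23 − 6:30 = 04:53 on Jun 7.
+12 hours 58 minutes → arrive 17:51 UTC on Jun 7.
Flight 2 in UTC: 08:48 − 5:00 = 03:48 on Jun 7.
+14 hours 31 minutes → arrive 18:19 UTC on Jun 7.
Flight 1 lands earlier by 28 minutes.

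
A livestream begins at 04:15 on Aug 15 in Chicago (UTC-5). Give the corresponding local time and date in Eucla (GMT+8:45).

18:00 on August 15

In UTC: 04:15 + 5:00 = 09:15 on Aug 15.
Eucla is UTC+8:45: 09:15 + 8:45 = 18:00 on Aug 15.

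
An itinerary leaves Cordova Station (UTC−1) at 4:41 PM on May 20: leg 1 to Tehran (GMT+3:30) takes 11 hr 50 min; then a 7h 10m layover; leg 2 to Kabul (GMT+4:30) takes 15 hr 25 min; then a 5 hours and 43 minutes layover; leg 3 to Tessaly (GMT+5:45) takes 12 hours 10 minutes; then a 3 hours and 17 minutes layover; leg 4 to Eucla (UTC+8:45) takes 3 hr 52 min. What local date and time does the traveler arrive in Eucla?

Convert departure to UTC: 4:41 PM + 1:00 = 5:41 PM UTC on May 20.
Add 11 hours and 50 minutes leg 1 → 5:31 AM UTC (May 21).
Add 7 hours and 10 minutes layover in Tehran → 12:41 PM UTC.
Add 15 hours 25 minutes leg 2 → 4:06 AM UTC (May 22).
Add 5 hours and 43 minutes layover in Kabul → 9:49 AM UTC.
Add 12 hours and 10 minutes leg 3 → 9:59 PM UTC.
Add 3 hours and 17 minutes layover in Tessaly → 1:16 AM UTC (May 23).
Add 3 hours and 52 minutes leg 4 → 5:08 AM UTC.
Eucla is UTC+8:45, so local arrival = 5:08 AM + 8:45 = 1:53 PM on May 23.

1:53 PM on May 23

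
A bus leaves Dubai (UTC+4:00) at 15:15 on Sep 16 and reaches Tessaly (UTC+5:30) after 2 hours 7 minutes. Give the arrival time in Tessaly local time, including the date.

18:52 on September 16

Tessaly is 1:30 ahead of Dubai.
After 2 hours 7 minutes it is 17:22 in Dubai.
Shift by the zone difference: 17:22 + 1:30 = 18:52 on Sep 16 in Tessaly.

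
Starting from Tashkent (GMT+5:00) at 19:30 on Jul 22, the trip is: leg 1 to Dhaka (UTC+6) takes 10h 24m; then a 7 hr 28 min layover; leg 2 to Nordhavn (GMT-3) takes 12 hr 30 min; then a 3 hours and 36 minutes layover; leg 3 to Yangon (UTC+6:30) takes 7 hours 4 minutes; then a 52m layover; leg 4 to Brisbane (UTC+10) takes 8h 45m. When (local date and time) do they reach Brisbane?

03:09 on July 25

Convert departure to UTC: 19:30 − 5:00 = 14:30 UTC on Jul 22.
Add 10 hours and 24 minutes leg 1 → 00:54 UTC (Jul 23).
Add 7 hours and 28 minutes layover in Dhaka → 08:22 UTC.
Add 12 hours and 30 minutes leg 2 → 20:52 UTC.
Add 3 hours 36 minutes layover in Nordhavn → 00:28 UTC (Jul 24).
Add 7 hours and 4 minutes leg 3 → 07:32 UTC.
Add 52 minutes layover in Yangon → 08:24 UTC.
Add 8 hours 45 minutes leg 4 → 17:09 UTC.
Brisbane is UTC+10:00, so local arrival = 17:09 + 10:00 = 03:09 on Jul 25.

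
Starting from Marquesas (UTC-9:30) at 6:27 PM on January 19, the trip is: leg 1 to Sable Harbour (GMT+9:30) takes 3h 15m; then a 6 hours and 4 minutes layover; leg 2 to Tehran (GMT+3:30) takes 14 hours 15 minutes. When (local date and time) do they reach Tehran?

7:01 AM on Jan 21

Convert departure to UTC: 6:27 PM + 9:30 = 3:57 AM UTC on Jan 20.
Add 3 hours 15 minutes leg 1 → 7:12 AM UTC.
Add 6 hours 4 minutes layover in Sable Harbour → 1:16 PM UTC.
Add 14 hours and 15 minutes leg 2 → 3:31 AM UTC (Jan 21).
Tehran is UTC+3:30, so local arrival = 3:31 AM + 3:30 = 7:01 AM on Jan 21.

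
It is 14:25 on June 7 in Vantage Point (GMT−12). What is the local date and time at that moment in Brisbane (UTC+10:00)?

12:25 on June 8

In UTC: 14:25 + 12:00 = 02:25 on Jun 8.
Brisbane is UTC+10:00: 02:25 + 10:00 = 12:25 on Jun 8.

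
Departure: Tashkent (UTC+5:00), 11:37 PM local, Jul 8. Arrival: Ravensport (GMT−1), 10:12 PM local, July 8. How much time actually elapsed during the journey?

4 hours 35 minutes

Departure in UTC: 11:37 PM − 5:00 = 6:37 PM on Jul 8.
Arrival in UTC: 10:12 PM + 1:00 = 11:12 PM on Jul 8.
Elapsed = 11:12 PM − 6:37 PM = 4 hours 35 minutes.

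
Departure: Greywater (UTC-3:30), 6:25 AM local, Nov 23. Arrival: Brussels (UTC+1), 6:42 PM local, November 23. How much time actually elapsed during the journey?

Departure in UTC: 6:25 AM + 3:30 = 9:55 AM on Nov 23.
Arrival in UTC: 6:42 PM − 1:00 = 5:42 PM on Nov 23.
Elapsed = 5:42 PM − 9:55 AM = 7 hours 47 minutes.

7 hours 47 minutes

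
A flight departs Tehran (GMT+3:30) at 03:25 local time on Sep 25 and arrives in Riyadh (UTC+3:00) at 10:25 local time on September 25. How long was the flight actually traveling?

Departure in UTC: 03:25 − 3:30 = 23:55 on Sep 24.
Arrival in UTC: 10:25 − 3:00 = 07:25 on Sep 25.
Elapsed = 07:25 − 23:55 (+1 day) = 7 hours 30 minutes.

7 hours 30 minutes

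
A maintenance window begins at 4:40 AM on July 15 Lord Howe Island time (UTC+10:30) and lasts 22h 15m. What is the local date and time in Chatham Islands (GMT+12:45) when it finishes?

Chatham Islands is 2:15 ahead of Lord Howe Island.
After 22 hours and 15 minutes it is 2:55 AM (Jul 16) in Lord Howe Island.
Shift by the zone difference: 2:55 AM + 2:15 = 5:10 AM on Jul 16 in Chatham Islands.

5:10 AM on Jul 16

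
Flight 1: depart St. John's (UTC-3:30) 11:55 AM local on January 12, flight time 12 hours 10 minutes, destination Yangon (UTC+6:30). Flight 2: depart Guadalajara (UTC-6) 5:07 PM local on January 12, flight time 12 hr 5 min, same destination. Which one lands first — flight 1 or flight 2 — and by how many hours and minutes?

the first, by 7 hours 37 minutes

Flight 1 in UTC: 11:55 AM + 3:30 = 3:25 PM on Jan 12.
+12 hours 10 minutes → arrive 3:35 AM UTC on Jan 13.
Flight 2 in UTC: 5:07 PM + 6:00 = 11:07 PM on Jan 12.
+12 hours 5 minutes → arrive 11:12 AM UTC on Jan 13.
Flight 1 lands earlier by 7 hours 37 minutes.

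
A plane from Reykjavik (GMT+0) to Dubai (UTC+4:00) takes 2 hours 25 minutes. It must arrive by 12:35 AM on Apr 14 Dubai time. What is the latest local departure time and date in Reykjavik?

Target arrival in UTC: 12:35 AM − 4:00 = 8:35 PM on Apr 13.
Subtract 2 hours and 25 minutes → departure 6:10 PM UTC on Apr 13.
Reykjavik is UTC+0, so departure is 6:10 PM on Apr 13.

6:10 PM on Apr 13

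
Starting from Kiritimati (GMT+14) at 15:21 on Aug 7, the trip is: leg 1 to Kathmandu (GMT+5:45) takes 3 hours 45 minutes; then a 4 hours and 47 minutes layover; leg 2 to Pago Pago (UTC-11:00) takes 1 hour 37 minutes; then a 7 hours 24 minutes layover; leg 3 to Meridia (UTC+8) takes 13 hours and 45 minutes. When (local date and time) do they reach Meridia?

Convert departure to UTC: 15:21 − 14:00 = 01:21 UTC on Aug 7.
Add 3 hours 45 minutes leg 1 → 05:06 UTC.
Add 4 hours and 47 minutes layover in Kathmandu → 09:53 UTC.
Add 1 hour 37 minutes leg 2 → 11:30 UTC.
Add 7 hours and 24 minutes layover in Pago Pago → 18:54 UTC.
Add 13 hours and 45 minutes leg 3 → 08:39 UTC (Aug 8).
Meridia is UTC+8:00, so local arrival = 08:39 + 8:00 = 16:39 on Aug 8.

16:39 on August 8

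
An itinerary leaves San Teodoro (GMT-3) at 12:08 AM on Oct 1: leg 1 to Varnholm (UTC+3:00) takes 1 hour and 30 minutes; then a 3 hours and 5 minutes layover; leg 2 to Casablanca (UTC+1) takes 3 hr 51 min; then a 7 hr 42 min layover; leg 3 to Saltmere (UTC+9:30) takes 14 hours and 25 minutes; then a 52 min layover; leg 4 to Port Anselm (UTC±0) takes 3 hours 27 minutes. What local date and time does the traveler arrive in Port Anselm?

2:00 PM on Oct 2

Convert departure to UTC: 12:08 AM + 3:00 = 3:08 AM UTC on Oct 1.
Add 1 hour 30 minutes leg 1 → 4:38 AM UTC.
Add 3 hours 5 minutes layover in Varnholm → 7:43 AM UTC.
Add 3 hours 51 minutes leg 2 → 11:34 AM UTC.
Add 7 hours 42 minutes layover in Casablanca → 7:16 PM UTC.
Add 14 hours 25 minutes leg 3 → 9:41 AM UTC (Oct 2).
Add 52 minutes layover in Saltmere → 10:33 AM UTC.
Add 3 hours and 27 minutes leg 4 → 2:00 PM UTC.
Port Anselm is UTC+0, so local arrival is the same: 2:00 PM on Oct 2.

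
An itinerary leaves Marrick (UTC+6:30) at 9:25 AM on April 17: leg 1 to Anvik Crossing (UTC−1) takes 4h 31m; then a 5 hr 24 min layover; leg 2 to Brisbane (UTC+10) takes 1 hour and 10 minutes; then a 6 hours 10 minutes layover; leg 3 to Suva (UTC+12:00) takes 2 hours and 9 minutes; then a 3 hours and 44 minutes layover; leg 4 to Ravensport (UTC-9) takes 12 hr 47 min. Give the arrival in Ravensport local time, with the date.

Convert departure to UTC: 9:25 AM − 6:30 = 2:55 AM UTC on Apr 17.
Add 4 hours and 31 minutes leg 1 → 7:26 AM UTC.
Add 5 hours and 24 minutes layover in Anvik Crossing → 12:50 PM UTC.
Add 1 hour 10 minutes leg 2 → 2:00 PM UTC.
Add 6 hours and 10 minutes layover in Brisbane → 8:10 PM UTC.
Add 2 hours and 9 minutes leg 3 → 10:19 PM UTC.
Add 3 hours and 44 minutes layover in Suva → 2:03 AM UTC (Apr 18).
Add 12 hours 47 minutes leg 4 → 2:50 PM UTC.
Ravensport is UTC−9:00, so local arrival = 2:50 PM − 9:00 = 5:50 AM on Apr 18.

5:50 AM on Apr 18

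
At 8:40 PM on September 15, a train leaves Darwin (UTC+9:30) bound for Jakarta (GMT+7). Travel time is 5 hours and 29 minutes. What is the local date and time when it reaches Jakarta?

Convert departure to UTC: 8:40 PM − 9:30 = 11:10 AM UTC on Sep 15.
Add 5 hours 29 minutes travel time → 4:39 PM UTC.
Jakarta is UTC+7:00, so local arrival = 4:39 PM + 7:00 = 11:39 PM on Sep 15.

11:39 PM on September 15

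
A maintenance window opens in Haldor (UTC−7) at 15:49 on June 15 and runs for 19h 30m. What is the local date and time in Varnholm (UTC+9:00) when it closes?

03:19 on June 17

Convert start to UTC: 15:49 + 7:00 = 22:49 UTC on Jun 15.
Add 19 hours and 30 minutes duration → 18:19 UTC (Jun 16).
Varnholm is UTC+9:00, so local end time = 18:19 + 9:00 = 03:19 on Jun 17.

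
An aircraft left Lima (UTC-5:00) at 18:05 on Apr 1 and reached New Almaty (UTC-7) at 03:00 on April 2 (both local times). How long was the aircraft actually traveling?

10 hours 55 minutes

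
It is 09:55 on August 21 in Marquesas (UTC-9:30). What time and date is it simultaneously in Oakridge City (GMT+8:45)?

04:10 on Aug 22

In UTC: 09:55 + 9:30 = 19:25 on Aug 21.
Oakridge City is UTC+8:45: 19:25 + 8:45 = 04:10 on Aug 22.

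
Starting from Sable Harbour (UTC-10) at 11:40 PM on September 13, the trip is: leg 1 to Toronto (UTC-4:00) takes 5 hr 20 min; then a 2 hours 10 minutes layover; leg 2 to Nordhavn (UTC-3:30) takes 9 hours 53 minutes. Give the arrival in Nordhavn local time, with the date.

11:33 PM on Sep 14

Convert departure to UTC: 11:40 PM + 10:00 = 9:40 AM UTC on Sep 14.
Add 5 hours and 20 minutes leg 1 → 3:00 PM UTC.
Add 2 hours and 10 minutes layover in Toronto → 5:10 PM UTC.
Add 9 hours and 53 minutes leg 2 → 3:03 AM UTC (Sep 15).
Nordhavn is UTC−3:30, so local arrival = 3:03 AM − 3:30 = 11:33 PM on Sep 14.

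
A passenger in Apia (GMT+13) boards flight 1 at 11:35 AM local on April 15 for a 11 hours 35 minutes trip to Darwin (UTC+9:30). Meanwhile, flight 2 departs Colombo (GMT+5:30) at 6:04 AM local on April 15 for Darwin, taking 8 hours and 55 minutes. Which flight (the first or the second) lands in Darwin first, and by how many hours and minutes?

the second, by 41 minutes

Flight 1 in UTC: 11:35 AM − 13:00 = 10:35 PM on Apr 14.
+11 hours 35 minutes → arrive 10:10 AM UTC on Apr 15.
Flight 2 in UTC: 6:04 AM − 5:30 = 12:34 AM on Apr 15.
+8 hours 55 minutes → arrive 9:29 AM UTC on Apr 15.
Flight 2 lands earlier by 41 minutes.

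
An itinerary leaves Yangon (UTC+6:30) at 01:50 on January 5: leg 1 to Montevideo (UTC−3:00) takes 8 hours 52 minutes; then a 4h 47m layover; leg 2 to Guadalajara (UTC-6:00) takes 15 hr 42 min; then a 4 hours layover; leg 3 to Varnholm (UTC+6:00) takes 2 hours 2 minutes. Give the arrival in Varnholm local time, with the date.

12:43 on January 6

Convert departure to UTC: 01:50 − 6:30 = 19:20 UTC on Jan 4.
Add 8 hours and 52 minutes leg 1 → 04:12 UTC (Jan 5).
Add 4 hours 47 minutes layover in Montevideo → 08:59 UTC.
Add 15 hours 42 minutes leg 2 → 00:41 UTC (Jan 6).
Add 4 hours layover in Guadalajara → 04:41 UTC.
Add 2 hours 2 minutes leg 3 → 06:43 UTC.
Varnholm is UTC+6:00, so local arrival = 06:43 + 6:00 = 12:43 on Jan 6.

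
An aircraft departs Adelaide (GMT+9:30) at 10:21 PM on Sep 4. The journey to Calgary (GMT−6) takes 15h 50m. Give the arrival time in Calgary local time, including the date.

10:41 PM on September 4

Convert departure to UTC: 10:21 PM − 9:30 = 12:51 PM UTC on Sep 4.
Add 15 hours and 50 minutes travel time → 4:41 AM UTC (Sep 5).
Calgary is UTC−6:00, so local arrival = 4:41 AM − 6:00 = 10:41 PM on Sep 4.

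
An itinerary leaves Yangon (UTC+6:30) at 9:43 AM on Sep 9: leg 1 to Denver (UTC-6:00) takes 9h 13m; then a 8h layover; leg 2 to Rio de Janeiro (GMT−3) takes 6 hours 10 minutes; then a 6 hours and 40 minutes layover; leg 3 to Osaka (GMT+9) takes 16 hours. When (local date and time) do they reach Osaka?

10:16 AM on Sep 11

Convert departure to UTC: 9:43 AM − 6:30 = 3:13 AM UTC on Sep 9.
Add 9 hours and 13 minutes leg 1 → 12:26 PM UTC.
Add 8 hours layover in Denver → 8:26 PM UTC.
Add 6 hours 10 minutes leg 2 → 2:36 AM UTC (Sep 10).
Add 6 hours and 40 minutes layover in Rio de Janeiro → 9:16 AM UTC.
Add 16 hours leg 3 → 1:16 AM UTC (Sep 11).
Osaka is UTC+9:00, so local arrival = 1:16 AM + 9:00 = 10:16 AM on Sep 11.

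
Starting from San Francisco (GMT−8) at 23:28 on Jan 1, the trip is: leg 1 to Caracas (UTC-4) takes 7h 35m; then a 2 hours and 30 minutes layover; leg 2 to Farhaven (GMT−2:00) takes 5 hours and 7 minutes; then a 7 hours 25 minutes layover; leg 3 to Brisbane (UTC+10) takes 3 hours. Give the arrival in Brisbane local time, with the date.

Convert departure to UTC: 23:28 + 8:00 = 07:28 UTC on Jan 2.
Add 7 hours 35 minutes leg 1 → 15:03 UTC.
Add 2 hours 30 minutes layover in Caracas → 17:33 UTC.
Add 5 hours and 7 minutes leg 2 → 22:40 UTC.
Add 7 hours 25 minutes layover in Farhaven → 06:05 UTC (Jan 3).
Add 3 hours leg 3 → 09:05 UTC.
Brisbane is UTC+10:00, so local arrival = 09:05 + 10:00 = 19:05 on Jan 3.

19:05 on January 3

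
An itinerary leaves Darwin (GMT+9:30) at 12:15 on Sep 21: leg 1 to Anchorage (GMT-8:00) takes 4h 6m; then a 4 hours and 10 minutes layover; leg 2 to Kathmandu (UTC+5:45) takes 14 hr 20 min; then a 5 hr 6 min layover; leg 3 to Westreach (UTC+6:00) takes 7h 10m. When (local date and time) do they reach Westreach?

Convert departure to UTC: 12:15 − 9:30 = 02:45 UTC on Sep 21.
Add 4 hours 6 minutes leg 1 → 06:51 UTC.
Add 4 hours and 10 minutes layover in Anchorage → 11:01 UTC.
Add 14 hours and 20 minutes leg 2 → 01:21 UTC (Sep 22).
Add 5 hours and 6 minutes layover in Kathmandu → 06:27 UTC.
Add 7 hours 10 minutes leg 3 → 13:37 UTC.
Westreach is UTC+6:00, so local arrival = 13:37 + 6:00 = 19:37 on Sep 22.

19:37 on September 22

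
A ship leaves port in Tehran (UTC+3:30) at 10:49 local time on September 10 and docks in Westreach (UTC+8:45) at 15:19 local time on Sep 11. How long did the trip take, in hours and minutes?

23 hours 15 minutes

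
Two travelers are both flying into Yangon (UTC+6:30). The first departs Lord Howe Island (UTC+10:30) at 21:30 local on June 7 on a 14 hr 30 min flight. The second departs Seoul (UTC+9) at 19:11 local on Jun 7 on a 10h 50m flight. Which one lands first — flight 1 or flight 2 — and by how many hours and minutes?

Flight 1 in UTC: 21:30 − 10:30 = 11:00 on Jun 7.
+14 hours and 30 minutes → arrive 01:30 UTC on Jun 8.
Flight 2 in UTC: 19:11 − 9:00 = 10:11 on Jun 7.
+10 hours and 50 minutes → arrive 21:01 UTC on Jun 7.
Flight 2 lands earlier by 4 hours 29 minutes.

the second, by 4 hours 29 minutes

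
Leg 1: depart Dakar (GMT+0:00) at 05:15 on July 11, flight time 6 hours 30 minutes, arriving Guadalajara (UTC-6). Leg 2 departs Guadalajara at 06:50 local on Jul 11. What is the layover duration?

1 hour 5 minutes

Dakar is at UTC+0, so departure is already 05:15 UTC on Jul 11.
Add 6 hours 30 minutes flight time → 11:45 UTC.
Guadalajara is UTC−6:00, so local arrival = 11:45 − 6:00 = 05:45 on Jul 11.
Layover = 06:50 − 05:45 = 1 hour 5 minutes.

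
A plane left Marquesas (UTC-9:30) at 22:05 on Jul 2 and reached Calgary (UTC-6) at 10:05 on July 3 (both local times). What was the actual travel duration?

8 hours 30 minutes

Departure in UTC: 22:05 + 9:30 = 07:35 on Jul 3.
Arrival in UTC: 10:05 + 6:00 = 16:05 on Jul 3.
Elapsed = 16:05 − 07:35 = 8 hours 30 minutes.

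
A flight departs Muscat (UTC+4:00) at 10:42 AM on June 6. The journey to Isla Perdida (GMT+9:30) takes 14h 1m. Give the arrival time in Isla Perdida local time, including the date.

Isla Perdida is 5:30 ahead of Muscat.
After 14 hours and 1 minute it is 12:43 AM (Jun 7) in Muscat.
Shift by the zone difference: 12:43 AM + 5:30 = 6:13 AM on Jun 7 in Isla Perdida.

6:13 AM on Jun 7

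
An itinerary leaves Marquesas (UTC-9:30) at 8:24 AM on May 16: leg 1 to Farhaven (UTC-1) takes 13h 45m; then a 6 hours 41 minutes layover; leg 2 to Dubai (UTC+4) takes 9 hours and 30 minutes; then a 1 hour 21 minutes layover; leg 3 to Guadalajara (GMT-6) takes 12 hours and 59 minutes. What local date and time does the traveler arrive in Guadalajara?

Convert departure to UTC: 8:24 AM + 9:30 = 5:54 PM UTC on May 16.
Add 13 hours and 45 minutes leg 1 → 7:39 AM UTC (May 17).
Add 6 hours and 41 minutes layover in Farhaven → 2:20 PM UTC.
Add 9 hours 30 minutes leg 2 → 11:50 PM UTC.
Add 1 hour and 21 minutes layover in Dubai → 1:11 AM UTC (May 18).
Add 12 hours and 59 minutes leg 3 → 2:10 PM UTC.
Guadalajara is UTC−6:00, so local arrival = 2:10 PM − 6:00 = 8:10 AM on May 18.

8:10 AM on May 18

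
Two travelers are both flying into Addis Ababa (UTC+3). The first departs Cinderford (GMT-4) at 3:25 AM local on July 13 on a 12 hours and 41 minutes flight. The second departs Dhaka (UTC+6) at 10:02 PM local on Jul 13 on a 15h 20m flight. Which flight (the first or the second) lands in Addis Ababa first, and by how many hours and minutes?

the first, by 11 hours 16 minutes

Flight 1 in UTC: 3:25 AM + 4:00 = 7:25 AM on Jul 13.
+12 hours and 41 minutes → arrive 8:06 PM UTC on Jul 13.
Flight 2 in UTC: 10:02 PM − 6:00 = 4:02 PM on Jul 13.
+15 hours and 20 minutes → arrive 7:22 AM UTC on Jul 14.
Flight 1 lands earlier by 11 hours 16 minutes.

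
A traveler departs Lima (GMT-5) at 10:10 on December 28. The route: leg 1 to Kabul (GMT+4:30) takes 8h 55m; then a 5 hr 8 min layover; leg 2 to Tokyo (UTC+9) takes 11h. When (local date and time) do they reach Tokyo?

01:13 on Dec 30

Convert departure to UTC: 10:10 + 5:00 = 15:10 UTC on Dec 28.
Add 8 hours and 55 minutes leg 1 → 00:05 UTC (Dec 29).
Add 5 hours and 8 minutes layover in Kabul → 05:13 UTC.
Add 11 hours leg 2 → 16:13 UTC.
Tokyo is UTC+9:00, so local arrival = 16:13 + 9:00 = 01:13 on Dec 30.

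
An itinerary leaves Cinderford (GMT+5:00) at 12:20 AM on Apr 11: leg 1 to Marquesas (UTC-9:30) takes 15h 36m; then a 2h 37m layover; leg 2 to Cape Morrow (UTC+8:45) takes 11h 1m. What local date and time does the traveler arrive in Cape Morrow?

9:19 AM on April 12

Convert departure to UTC: 12:20 AM − 5:00 = 7:20 PM UTC on Apr 10.
Add 15 hours 36 minutes leg 1 → 10:56 AM UTC (Apr 11).
Add 2 hours and 37 minutes layover in Marquesas → 1:33 PM UTC.
Add 11 hours 1 minute leg 2 → 12:34 AM UTC (Apr 12).
Cape Morrow is UTC+8:45, so local arrival = 12:34 AM + 8:45 = 9:19 AM on Apr 12.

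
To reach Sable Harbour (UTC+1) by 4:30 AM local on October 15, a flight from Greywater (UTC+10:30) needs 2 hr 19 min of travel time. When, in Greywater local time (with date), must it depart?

Target arrival in UTC: 4:30 AM − 1:00 = 3:30 AM on Oct 15.
Subtract 2 hours 19 minutes → departure 1:11 AM UTC on Oct 15.
Greywater is UTC+10:30: 1:11 AM + 10:30 = 11:41 AM on Oct 15.

11:41 AM on October 15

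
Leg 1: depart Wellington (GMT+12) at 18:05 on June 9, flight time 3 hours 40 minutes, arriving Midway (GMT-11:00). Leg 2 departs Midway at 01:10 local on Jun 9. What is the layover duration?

Convert departure to UTC: 18:05 − 12:00 = 06:05 UTC on Jun 9.
Add 3 hours 40 minutes flight time → 09:45 UTC.
Midway is UTC−11:00, so local arrival = 09:45 − 11:00 = 22:45 on Jun 8.
Layover = 01:10 − 22:45 (+1 day) = 2 hours 25 minutes.

2 hours 25 minutes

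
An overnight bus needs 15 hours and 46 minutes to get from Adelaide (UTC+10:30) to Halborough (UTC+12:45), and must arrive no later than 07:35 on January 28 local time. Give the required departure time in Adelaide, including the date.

13:34 on Jan 27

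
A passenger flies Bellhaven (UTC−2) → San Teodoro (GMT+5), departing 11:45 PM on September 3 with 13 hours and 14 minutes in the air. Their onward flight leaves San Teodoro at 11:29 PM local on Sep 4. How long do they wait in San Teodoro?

3 hours 30 minutes

Convert departure to UTC: 11:45 PM + 2:00 = 1:45 AM UTC on Sep 4.
Add 13 hours and 14 minutes flight time → 2:59 PM UTC.
San Teodoro is UTC+5:00, so local arrival = 2:59 PM + 5:00 = 7:59 PM on Sep 4.
Layover = 11:29 PM − 7:59 PM = 3 hours 30 minutes.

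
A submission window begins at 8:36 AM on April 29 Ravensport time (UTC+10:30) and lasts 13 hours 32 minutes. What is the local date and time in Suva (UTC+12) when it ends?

11:38 PM on April 29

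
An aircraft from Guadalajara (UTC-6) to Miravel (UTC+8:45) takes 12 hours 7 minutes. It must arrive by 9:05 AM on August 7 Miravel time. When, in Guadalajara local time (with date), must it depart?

6:13 AM on August 6

Target arrival in UTC: 9:05 AM − 8:45 = 12:20 AM on Aug 7.
Subtract 12 hours 7 minutes → departure 12:13 PM UTC on Aug 6.
Guadalajara is UTC−6:00: 12:13 PM − 6:00 = 6:13 AM on Aug 6.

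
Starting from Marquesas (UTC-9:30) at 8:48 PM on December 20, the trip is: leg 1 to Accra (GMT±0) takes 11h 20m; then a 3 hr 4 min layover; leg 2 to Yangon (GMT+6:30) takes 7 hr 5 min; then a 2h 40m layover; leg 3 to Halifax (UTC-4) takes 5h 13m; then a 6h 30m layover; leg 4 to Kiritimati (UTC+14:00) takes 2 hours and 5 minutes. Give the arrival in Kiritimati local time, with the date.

10:15 AM on December 23

Convert departure to UTC: 8:48 PM + 9:30 = 6:18 AM UTC on Dec 21.
Add 11 hours 20 minutes leg 1 → 5:38 PM UTC.
Add 3 hours and 4 minutes layover in Accra → 8:42 PM UTC.
Add 7 hours 5 minutes leg 2 → 3:47 AM UTC (Dec 22).
Add 2 hours and 40 minutes layover in Yangon → 6:27 AM UTC.
Add 5 hours and 13 minutes leg 3 → 11:40 AM UTC.
Add 6 hours 30 minutes layover in Halifax → 6:10 PM UTC.
Add 2 hours and 5 minutes leg 4 → 8:15 PM UTC.
Kiritimati is UTC+14:00, so local arrival = 8:15 PM + 14:00 = 10:15 AM on Dec 23.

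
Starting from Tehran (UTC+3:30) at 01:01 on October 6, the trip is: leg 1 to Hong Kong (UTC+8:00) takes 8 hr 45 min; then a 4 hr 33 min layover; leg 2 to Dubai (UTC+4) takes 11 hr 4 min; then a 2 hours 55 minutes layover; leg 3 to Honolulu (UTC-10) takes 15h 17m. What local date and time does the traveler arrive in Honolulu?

06:05 on Oct 7

Convert departure to UTC: 01:01 − 3:30 = 21:31 UTC on Oct 5.
Add 8 hours 45 minutes leg 1 → 06:16 UTC (Oct 6).
Add 4 hours 33 minutes layover in Hong Kong → 10:49 UTC.
Add 11 hours 4 minutes leg 2 → 21:53 UTC.
Add 2 hours 55 minutes layover in Dubai → 00:48 UTC (Oct 7).
Add 15 hours 17 minutes leg 3 → 16:05 UTC.
Honolulu is UTC−10:00, so local arrival = 16:05 − 10:00 = 06:05 on Oct 7.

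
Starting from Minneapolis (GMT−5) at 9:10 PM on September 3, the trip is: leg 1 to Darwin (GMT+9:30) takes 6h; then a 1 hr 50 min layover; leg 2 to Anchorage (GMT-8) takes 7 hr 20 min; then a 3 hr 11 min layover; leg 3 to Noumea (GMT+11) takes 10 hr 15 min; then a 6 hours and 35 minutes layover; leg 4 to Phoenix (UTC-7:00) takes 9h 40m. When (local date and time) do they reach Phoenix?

4:01 PM on September 5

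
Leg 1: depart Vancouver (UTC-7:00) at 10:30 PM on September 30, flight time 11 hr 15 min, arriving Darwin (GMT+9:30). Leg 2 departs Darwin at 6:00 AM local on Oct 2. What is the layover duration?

3 hours 45 minutes

Convert departure to UTC: 10:30 PM + 7:00 = 5:30 AM UTC on Oct 1.
Add 11 hours and 15 minutes flight time → 4:45 PM UTC.
Darwin is UTC+9:30, so local arrival = 4:45 PM + 9:30 = 2:15 AM on Oct 2.
Layover = 6:00 AM − 2:15 AM = 3 hours 45 minutes.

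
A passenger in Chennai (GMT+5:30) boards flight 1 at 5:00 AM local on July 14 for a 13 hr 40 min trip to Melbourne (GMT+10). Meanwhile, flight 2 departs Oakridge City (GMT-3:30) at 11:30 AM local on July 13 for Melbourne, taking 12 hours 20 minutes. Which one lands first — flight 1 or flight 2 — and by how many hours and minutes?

the second, by 9 hours 50 minutes

Flight 1 in UTC: 5:00 AM − 5:30 = 11:30 PM on Jul 13.
+13 hours 40 minutes → arrive 1:10 PM UTC on Jul 14.
Flight 2 in UTC: 11:30 AM + 3:30 = 3:00 PM on Jul 13.
+12 hours and 20 minutes → arrive 3:20 AM UTC on Jul 14.
Flight 2 lands earlier by 9 hours 50 minutes.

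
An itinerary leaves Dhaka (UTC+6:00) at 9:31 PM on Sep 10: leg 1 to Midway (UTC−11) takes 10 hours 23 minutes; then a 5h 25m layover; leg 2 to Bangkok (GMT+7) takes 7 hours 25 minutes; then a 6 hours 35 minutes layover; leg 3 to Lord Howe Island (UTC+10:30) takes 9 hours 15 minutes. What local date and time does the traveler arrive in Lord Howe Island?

5:04 PM on September 12

Convert departure to UTC: 9:31 PM − 6:00 = 3:31 PM UTC on Sep 10.
Add 10 hours 23 minutes leg 1 → 1:54 AM UTC (Sep 11).
Add 5 hours 25 minutes layover in Midway → 7:19 AM UTC.
Add 7 hours and 25 minutes leg 2 → 2:44 PM UTC.
Add 6 hours 35 minutes layover in Bangkok → 9:19 PM UTC.
Add 9 hours 15 minutes leg 3 → 6:34 AM UTC (Sep 12).
Lord Howe Island is UTC+10:30, so local arrival = 6:34 AM + 10:30 = 5:04 PM on Sep 12.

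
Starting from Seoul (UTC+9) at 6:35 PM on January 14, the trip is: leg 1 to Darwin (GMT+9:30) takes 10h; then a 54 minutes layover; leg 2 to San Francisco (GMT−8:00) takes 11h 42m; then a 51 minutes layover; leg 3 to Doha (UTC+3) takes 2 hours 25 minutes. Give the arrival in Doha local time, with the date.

2:27 PM on January 15

Convert departure to UTC: 6:35 PM − 9:00 = 9:35 AM UTC on Jan 14.
Add 10 hours leg 1 → 7:35 PM UTC.
Add 54 minutes layover in Darwin → 8:29 PM UTC.
Add 11 hours 42 minutes leg 2 → 8:11 AM UTC (Jan 15).
Add 51 minutes layover in San Francisco → 9:02 AM UTC.
Add 2 hours and 25 minutes leg 3 → 11:27 AM UTC.
Doha is UTC+3:00, so local arrival = 11:27 AM + 3:00 = 2:27 PM on Jan 15.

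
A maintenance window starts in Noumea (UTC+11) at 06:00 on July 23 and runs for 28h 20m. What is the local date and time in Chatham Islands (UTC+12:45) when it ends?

12:05 on July 24

Convert start to UTC: 06:00 − 11:00 = 19:00 UTC on Jul 22.
Add 28 hours and 20 minutes duration → 23:20 UTC (Jul 23).
Chatham Islands is UTC+12:45, so local end time = 23:20 + 12:45 = 12:05 on Jul 24.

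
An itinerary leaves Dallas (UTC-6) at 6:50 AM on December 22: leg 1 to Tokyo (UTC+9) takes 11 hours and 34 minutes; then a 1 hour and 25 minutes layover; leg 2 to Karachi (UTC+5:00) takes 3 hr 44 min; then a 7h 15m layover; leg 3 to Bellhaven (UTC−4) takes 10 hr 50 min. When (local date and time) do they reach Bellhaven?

7:38 PM on December 23

Convert departure to UTC: 6:50 AM + 6:00 = 12:50 PM UTC on Dec 22.
Add 11 hours and 34 minutes leg 1 → 12:24 AM UTC (Dec 23).
Add 1 hour 25 minutes layover in Tokyo → 1:49 AM UTC.
Add 3 hours 44 minutes leg 2 → 5:33 AM UTC.
Add 7 hours 15 minutes layover in Karachi → 12:48 PM UTC.
Add 10 hours and 50 minutes leg 3 → 11:38 PM UTC.
Bellhaven is UTC−4:00, so local arrival = 11:38 PM − 4:00 = 7:38 PM on Dec 23.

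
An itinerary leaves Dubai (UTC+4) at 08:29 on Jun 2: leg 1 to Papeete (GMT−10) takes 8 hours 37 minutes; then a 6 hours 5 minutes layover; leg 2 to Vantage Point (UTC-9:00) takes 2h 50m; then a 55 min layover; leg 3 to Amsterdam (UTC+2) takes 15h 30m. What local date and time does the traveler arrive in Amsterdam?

Convert departure to UTC: 08:29 − 4:00 = 04:29 UTC on Jun 2.
Add 8 hours and 37 minutes leg 1 → 13:06 UTC.
Add 6 hours and 5 minutes layover in Papeete → 19:11 UTC.
Add 2 hours 50 minutes leg 2 → 22:01 UTC.
Add 55 minutes layover in Vantage Point → 22:56 UTC.
Add 15 hours and 30 minutes leg 3 → 14:26 UTC (Jun 3).
Amsterdam is UTC+2:00, so local arrival = 14:26 + 2:00 = 16:26 on Jun 3.

16:26 on June 3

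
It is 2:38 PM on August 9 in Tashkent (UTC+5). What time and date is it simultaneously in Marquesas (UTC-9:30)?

12:08 AM on Aug 9

In UTC: 2:38 PM − 5:00 = 9:38 AM on Aug 9.
Marquesas is UTC−9:30: 9:38 AM − 9:30 = 12:08 AM on Aug 9.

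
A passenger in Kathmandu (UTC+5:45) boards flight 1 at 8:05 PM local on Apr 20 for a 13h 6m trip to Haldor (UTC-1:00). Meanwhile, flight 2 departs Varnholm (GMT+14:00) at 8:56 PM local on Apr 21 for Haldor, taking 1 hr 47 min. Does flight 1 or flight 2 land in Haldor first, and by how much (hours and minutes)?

the first, by 5 hours 17 minutes

Flight 1 in UTC: 8:05 PM − 5:45 = 2:20 PM on Apr 20.
+13 hours and 6 minutes → arrive 3:26 AM UTC on Apr 21.
Flight 2 in UTC: 8:56 PM − 14:00 = 6:56 AM on Apr 21.
+1 hour and 47 minutes → arrive 8:43 AM UTC on Apr 21.
Flight 1 lands earlier by 5 hours 17 minutes.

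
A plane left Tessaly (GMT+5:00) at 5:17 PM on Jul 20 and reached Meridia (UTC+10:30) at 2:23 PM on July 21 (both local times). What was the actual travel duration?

15 hours 36 minutes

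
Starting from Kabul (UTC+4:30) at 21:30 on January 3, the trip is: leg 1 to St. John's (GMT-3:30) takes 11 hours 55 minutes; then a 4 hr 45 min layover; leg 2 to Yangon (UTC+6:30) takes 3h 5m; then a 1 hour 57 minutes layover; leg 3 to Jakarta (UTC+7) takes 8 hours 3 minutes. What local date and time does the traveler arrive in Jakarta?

Convert departure to UTC: 21:30 − 4:30 = 17:00 UTC on Jan 3.
Add 11 hours 55 minutes leg 1 → 04:55 UTC (Jan 4).
Add 4 hours 45 minutes layover in St. John's → 09:40 UTC.
Add 3 hours and 5 minutes leg 2 → 12:45 UTC.
Add 1 hour 57 minutes layover in Yangon → 14:42 UTC.
Add 8 hours and 3 minutes leg 3 → 22:45 UTC.
Jakarta is UTC+7:00, so local arrival = 22:45 + 7:00 = 05:45 on Jan 5.

05:45 on January 5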